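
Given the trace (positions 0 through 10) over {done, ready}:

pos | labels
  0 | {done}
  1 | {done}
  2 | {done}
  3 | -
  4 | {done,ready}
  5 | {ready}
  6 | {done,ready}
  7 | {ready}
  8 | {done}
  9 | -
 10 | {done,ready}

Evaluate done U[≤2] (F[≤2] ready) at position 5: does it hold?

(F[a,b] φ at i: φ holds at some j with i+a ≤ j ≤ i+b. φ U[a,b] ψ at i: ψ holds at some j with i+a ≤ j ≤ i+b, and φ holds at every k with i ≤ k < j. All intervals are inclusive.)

Yes

Need some j in [5,7] with F[≤2] ready, and done at every k in [5,j-1].
  j=5: F[≤2] ready holds; no prefix to check → satisfied.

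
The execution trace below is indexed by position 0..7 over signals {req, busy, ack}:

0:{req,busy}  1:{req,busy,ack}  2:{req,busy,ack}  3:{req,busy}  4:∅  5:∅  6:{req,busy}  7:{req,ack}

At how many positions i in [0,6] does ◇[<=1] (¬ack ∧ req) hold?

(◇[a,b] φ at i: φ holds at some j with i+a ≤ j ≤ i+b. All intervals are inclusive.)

5

Evaluate at each i in [0,6]:
  i=0: ✓ (witness j=0)
  i=1: ✗ (none in [1,2])
  i=2: ✓ (witness j=3)
  i=3: ✓ (witness j=3)
  i=4: ✗ (none in [4,5])
  i=5: ✓ (witness j=6)
  i=6: ✓ (witness j=6)
Positions where it holds: {0, 2, 3, 5, 6} → 5.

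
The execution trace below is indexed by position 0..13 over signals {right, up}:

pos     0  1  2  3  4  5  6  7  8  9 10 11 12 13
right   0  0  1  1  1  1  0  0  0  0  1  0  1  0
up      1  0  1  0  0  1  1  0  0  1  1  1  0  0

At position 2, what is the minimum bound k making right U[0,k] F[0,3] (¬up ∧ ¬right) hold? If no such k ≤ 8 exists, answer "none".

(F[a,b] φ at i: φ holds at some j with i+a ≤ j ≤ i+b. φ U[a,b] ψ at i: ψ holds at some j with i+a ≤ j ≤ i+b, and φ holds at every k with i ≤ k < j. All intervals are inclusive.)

Need earliest j ≥ 2 with F[0,3] (¬up ∧ ¬right), and right at every k in [2,j-1].
  j=2: rhs fails.
  j=3: rhs fails.
  j=4: rhs holds; lhs holds on [2,3]. k = 2.

2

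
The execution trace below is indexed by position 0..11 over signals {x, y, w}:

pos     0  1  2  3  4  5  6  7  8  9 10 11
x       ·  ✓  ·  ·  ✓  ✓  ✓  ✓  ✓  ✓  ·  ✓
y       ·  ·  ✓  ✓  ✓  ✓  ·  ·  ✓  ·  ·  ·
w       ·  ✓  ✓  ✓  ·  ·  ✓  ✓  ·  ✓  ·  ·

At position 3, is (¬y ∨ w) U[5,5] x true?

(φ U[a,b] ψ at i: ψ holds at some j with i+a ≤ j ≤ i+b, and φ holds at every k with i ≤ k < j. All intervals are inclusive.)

Need some j in [8,8] with x, and (¬y ∨ w) at every k in [3,j-1].
  j=8: x holds, but (¬y ∨ w) fails at k=4 → not this j.
No j in the window works → until fails.

Does not hold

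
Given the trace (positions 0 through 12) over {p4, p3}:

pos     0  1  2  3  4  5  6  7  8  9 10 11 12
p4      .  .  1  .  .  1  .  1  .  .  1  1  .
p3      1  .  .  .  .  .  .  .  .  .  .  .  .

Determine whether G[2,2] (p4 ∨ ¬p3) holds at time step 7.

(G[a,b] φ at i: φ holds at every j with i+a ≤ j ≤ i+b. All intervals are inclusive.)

Holds

Check (p4 ∨ ¬p3) at every j in [9,9]:
  j=9: true
All positions satisfy it → formula holds.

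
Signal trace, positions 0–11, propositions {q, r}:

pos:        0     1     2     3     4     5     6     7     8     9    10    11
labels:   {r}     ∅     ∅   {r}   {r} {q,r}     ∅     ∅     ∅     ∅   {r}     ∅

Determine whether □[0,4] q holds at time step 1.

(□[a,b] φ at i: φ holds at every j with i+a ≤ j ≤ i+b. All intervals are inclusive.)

Check q at every j in [1,5]:
  j=1: false
  j=2: false
  j=3: false
  j=4: false
  j=5: true
Fails at j=1 → formula fails.

No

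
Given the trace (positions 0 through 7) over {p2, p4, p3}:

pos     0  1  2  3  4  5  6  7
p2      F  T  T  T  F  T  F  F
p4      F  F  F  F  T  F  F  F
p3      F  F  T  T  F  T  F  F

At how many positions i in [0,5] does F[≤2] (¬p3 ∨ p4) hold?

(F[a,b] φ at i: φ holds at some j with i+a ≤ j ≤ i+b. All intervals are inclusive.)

Evaluate at each i in [0,5]:
  i=0: ✓ (witness j=0)
  i=1: ✓ (witness j=1)
  i=2: ✓ (witness j=4)
  i=3: ✓ (witness j=4)
  i=4: ✓ (witness j=4)
  i=5: ✓ (witness j=6)
Positions where it holds: {0, 1, 2, 3, 4, 5} → 6.

6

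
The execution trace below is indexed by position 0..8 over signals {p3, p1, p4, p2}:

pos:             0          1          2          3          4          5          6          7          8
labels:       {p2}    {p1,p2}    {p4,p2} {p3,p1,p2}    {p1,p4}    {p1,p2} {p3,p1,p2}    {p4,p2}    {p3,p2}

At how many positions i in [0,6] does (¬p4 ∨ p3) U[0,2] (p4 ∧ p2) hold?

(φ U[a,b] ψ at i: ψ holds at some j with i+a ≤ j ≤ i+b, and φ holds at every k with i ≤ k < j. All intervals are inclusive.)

Evaluate at each i in [0,6]:
  i=0: ✓ (rhs at j=2; lhs holds on [0,1])
  i=1: ✓ (rhs at j=2; lhs holds on [1,1])
  i=2: ✓ (rhs at j=2)
  i=3: ✗ (no rhs in [3,5])
  i=4: ✗ (no rhs in [4,6])
  i=5: ✓ (rhs at j=7; lhs holds on [5,6])
  i=6: ✓ (rhs at j=7; lhs holds on [6,6])
Positions where it holds: {0, 1, 2, 5, 6} → 5.

5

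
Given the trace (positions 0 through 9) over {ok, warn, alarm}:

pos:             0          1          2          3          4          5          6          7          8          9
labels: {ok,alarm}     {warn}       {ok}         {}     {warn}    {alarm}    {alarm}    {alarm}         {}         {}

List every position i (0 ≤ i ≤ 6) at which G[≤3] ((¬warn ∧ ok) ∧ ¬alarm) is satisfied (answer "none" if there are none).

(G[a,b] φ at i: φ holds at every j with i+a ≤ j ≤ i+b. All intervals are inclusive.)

Evaluate at each i in [0,6]:
  i=0: ✗ (fails at j=0)
  i=1: ✗ (fails at j=1)
  i=2: ✗ (fails at j=3)
  i=3: ✗ (fails at j=3)
  i=4: ✗ (fails at j=4)
  i=5: ✗ (fails at j=5)
  i=6: ✗ (fails at j=6)

none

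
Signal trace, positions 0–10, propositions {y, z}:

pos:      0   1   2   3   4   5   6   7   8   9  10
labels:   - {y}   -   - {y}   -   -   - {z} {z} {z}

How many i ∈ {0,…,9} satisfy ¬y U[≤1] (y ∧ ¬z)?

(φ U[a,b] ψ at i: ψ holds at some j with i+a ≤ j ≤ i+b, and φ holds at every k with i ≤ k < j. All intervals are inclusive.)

4

Evaluate at each i in [0,9]:
  i=0: ✓ (rhs at j=1; lhs holds on [0,0])
  i=1: ✓ (rhs at j=1)
  i=2: ✗ (no rhs in [2,3])
  i=3: ✓ (rhs at j=4; lhs holds on [3,3])
  i=4: ✓ (rhs at j=4)
  i=5: ✗ (no rhs in [5,6])
  i=6: ✗ (no rhs in [6,7])
  i=7: ✗ (no rhs in [7,8])
  i=8: ✗ (no rhs in [8,9])
  i=9: ✗ (no rhs in [9,10])
Positions where it holds: {0, 1, 3, 4} → 4.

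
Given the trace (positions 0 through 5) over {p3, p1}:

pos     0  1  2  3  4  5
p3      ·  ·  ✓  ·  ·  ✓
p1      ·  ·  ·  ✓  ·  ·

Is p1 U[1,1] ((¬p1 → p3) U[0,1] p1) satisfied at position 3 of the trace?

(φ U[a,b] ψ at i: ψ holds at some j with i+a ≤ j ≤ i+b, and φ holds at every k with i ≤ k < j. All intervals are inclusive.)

False

Need some j in [4,4] with ((¬p1 → p3) U[0,1] p1), and p1 at every k in [3,j-1].
  j=4: ((¬p1 → p3) U[0,1] p1) — fails.
No j in the window works → until fails.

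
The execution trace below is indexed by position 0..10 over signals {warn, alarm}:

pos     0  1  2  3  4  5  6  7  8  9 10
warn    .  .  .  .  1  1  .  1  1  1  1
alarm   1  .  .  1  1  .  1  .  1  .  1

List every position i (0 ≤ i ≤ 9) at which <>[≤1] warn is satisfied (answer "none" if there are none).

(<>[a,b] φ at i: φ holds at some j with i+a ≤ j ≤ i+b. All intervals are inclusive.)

Evaluate at each i in [0,9]:
  i=0: ✗ (none in [0,1])
  i=1: ✗ (none in [1,2])
  i=2: ✗ (none in [2,3])
  i=3: ✓ (witness j=4)
  i=4: ✓ (witness j=4)
  i=5: ✓ (witness j=5)
  i=6: ✓ (witness j=7)
  i=7: ✓ (witness j=7)
  i=8: ✓ (witness j=8)
  i=9: ✓ (witness j=9)

3, 4, 5, 6, 7, 8, 9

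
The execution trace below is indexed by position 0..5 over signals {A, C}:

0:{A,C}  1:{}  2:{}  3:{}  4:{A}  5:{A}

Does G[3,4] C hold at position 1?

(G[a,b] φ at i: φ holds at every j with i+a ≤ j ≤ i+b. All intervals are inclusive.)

False

Check C at every j in [4,5]:
  j=4: false
  j=5: false
Fails at j=4 → formula fails.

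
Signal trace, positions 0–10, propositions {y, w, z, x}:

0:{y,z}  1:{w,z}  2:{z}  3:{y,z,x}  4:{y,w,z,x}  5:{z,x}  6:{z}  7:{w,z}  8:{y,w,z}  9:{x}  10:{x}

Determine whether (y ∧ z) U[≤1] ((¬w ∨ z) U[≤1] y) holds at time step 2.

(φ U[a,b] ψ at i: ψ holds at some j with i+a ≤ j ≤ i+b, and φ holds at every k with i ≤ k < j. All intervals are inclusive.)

Need some j in [2,3] with ((¬w ∨ z) U[≤1] y), and (y ∧ z) at every k in [2,j-1].
  j=2: ((¬w ∨ z) U[≤1] y) holds; no prefix to check → satisfied.

Holds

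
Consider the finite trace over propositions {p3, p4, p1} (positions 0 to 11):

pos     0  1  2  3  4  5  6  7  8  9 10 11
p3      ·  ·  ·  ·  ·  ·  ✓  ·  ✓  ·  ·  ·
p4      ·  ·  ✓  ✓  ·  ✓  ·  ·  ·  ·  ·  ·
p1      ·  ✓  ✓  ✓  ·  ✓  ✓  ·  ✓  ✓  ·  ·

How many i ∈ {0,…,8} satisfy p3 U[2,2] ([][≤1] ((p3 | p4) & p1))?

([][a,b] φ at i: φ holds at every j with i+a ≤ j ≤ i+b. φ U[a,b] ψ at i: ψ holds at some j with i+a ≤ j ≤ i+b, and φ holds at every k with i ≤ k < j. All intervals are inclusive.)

Evaluate at each i in [0,8]:
  i=0: ✗ (lhs fails at k=0 before rhs at j=2)
  i=1: ✗ (no rhs in [3,3])
  i=2: ✗ (no rhs in [4,4])
  i=3: ✗ (lhs fails at k=3 before rhs at j=5)
  i=4: ✗ (no rhs in [6,6])
  i=5: ✗ (no rhs in [7,7])
  i=6: ✗ (no rhs in [8,8])
  i=7: ✗ (no rhs in [9,9])
  i=8: ✗ (no rhs in [10,10])
Positions where it holds: {} → 0.

0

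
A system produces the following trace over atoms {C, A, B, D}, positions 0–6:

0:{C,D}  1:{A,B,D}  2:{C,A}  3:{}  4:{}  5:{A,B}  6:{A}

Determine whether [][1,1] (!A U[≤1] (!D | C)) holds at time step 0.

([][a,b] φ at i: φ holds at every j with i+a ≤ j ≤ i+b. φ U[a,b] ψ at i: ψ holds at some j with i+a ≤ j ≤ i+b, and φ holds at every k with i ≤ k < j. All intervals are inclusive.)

Check (!A U[≤1] (!D | C)) at every j in [1,1]:
  j=1: fails
Fails at j=1 → formula fails.

False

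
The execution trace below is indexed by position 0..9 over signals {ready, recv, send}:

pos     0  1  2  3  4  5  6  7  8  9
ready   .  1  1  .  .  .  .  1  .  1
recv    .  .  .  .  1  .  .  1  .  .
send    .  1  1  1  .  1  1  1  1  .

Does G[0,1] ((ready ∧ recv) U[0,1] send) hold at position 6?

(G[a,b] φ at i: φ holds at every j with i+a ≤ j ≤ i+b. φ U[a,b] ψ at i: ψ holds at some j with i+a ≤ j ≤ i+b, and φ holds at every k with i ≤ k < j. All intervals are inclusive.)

Yes

Check ((ready ∧ recv) U[0,1] send) at every j in [6,7]:
  j=6: holds
  j=7: holds
All positions satisfy it → formula holds.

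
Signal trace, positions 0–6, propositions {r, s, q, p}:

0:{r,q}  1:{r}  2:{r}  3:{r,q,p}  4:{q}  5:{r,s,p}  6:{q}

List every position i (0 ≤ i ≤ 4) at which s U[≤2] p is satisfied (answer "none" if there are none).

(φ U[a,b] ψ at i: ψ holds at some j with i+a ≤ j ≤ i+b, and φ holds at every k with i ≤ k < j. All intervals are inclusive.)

Evaluate at each i in [0,4]:
  i=0: ✗ (no rhs in [0,2])
  i=1: ✗ (lhs fails at k=1 before rhs at j=3)
  i=2: ✗ (lhs fails at k=2 before rhs at j=3)
  i=3: ✓ (rhs at j=3)
  i=4: ✗ (lhs fails at k=4 before rhs at j=5)

3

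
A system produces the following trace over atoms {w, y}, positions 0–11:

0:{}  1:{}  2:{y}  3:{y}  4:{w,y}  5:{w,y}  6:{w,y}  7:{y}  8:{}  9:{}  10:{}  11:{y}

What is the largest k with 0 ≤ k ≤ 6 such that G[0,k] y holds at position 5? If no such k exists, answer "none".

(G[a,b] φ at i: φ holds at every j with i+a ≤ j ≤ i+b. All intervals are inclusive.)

2

y must hold from j=5 onward; find where it first fails.
  j=5: holds
  j=6: holds
  j=7: holds
  j=8: fails
Holds on [5,7], so largest k = 2.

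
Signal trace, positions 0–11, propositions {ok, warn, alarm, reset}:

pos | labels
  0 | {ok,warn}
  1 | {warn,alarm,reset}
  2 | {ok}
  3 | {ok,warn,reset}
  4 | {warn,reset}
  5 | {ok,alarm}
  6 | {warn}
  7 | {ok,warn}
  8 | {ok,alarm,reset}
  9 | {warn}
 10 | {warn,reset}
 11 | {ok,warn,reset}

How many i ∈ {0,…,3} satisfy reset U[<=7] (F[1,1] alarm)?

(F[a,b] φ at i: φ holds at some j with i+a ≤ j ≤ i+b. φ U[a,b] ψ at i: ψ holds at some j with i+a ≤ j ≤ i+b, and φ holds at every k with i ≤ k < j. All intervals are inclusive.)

Evaluate at each i in [0,3]:
  i=0: ✓ (rhs at j=0)
  i=1: ✗ (lhs fails at k=2 before rhs at j=4)
  i=2: ✗ (lhs fails at k=2 before rhs at j=4)
  i=3: ✓ (rhs at j=4; lhs holds on [3,3])
Positions where it holds: {0, 3} → 2.

2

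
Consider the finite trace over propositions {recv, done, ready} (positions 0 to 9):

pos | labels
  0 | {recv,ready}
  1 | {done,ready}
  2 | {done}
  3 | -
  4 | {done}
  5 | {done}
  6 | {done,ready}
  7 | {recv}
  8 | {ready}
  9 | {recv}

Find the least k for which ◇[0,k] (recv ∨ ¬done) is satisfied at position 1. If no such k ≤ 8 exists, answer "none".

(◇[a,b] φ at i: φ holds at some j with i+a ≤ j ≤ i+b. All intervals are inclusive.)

2

Scan j = 1,2,… for (recv ∨ ¬done):
  j=1: fails
  j=2: fails
  j=3: holds
First hit at j=3, so smallest k = 3-1 = 2.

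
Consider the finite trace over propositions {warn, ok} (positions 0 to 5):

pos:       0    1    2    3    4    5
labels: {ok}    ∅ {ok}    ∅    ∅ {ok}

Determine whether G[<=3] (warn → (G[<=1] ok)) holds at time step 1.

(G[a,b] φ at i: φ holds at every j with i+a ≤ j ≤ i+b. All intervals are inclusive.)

Check (warn → (G[<=1] ok)) at every j in [1,4]:
  j=1: antecedent false → ✓
  j=2: antecedent false → ✓
  j=3: antecedent false → ✓
  j=4: antecedent false → ✓
All positions satisfy it → formula holds.

True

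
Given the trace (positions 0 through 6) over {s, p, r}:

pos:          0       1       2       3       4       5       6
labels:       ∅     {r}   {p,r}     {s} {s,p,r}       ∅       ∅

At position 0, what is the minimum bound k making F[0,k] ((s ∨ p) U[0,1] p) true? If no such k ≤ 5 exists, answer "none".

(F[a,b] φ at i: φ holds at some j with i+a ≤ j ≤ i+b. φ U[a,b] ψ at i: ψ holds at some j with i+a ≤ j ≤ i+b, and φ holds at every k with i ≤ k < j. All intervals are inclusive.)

2

Scan j = 0,1,… for ((s ∨ p) U[0,1] p):
  j=0: fails
  j=1: fails
  j=2: holds
First hit at j=2, so smallest k = 2-0 = 2.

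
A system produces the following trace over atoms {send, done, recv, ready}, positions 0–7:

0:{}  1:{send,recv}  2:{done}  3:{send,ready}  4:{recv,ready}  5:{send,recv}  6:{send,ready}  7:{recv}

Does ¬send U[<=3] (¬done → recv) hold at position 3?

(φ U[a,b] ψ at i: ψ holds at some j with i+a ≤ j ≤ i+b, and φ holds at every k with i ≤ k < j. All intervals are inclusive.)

False

Need some j in [3,6] with (¬done → recv), and ¬send at every k in [3,j-1].
  j=3: (¬done → recv) false.
  j=4: (¬done → recv) holds, but ¬send fails at k=3 → not this j.
  j=5: (¬done → recv) holds, but ¬send fails at k=3 → not this j.
  j=6: (¬done → recv) false.
No j in the window works → until fails.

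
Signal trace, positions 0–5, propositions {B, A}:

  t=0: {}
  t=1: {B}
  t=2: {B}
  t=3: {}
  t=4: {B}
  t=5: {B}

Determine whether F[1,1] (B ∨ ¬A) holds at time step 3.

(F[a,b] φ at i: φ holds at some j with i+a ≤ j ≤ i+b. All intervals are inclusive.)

True

Check (B ∨ ¬A) at each j in [4,4]:
  j=4: true
Found at j=4 → formula holds.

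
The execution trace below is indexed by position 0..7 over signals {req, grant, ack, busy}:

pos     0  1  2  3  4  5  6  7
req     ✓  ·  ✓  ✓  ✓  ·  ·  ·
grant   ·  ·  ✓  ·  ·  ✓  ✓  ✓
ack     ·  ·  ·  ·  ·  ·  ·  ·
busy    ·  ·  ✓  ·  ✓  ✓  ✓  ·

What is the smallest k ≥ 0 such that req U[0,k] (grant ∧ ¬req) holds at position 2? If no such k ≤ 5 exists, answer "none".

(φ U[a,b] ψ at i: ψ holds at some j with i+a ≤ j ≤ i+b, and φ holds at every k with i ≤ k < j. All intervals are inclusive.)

Need earliest j ≥ 2 with (grant ∧ ¬req), and req at every k in [2,j-1].
  j=2: rhs fails.
  j=3: rhs fails.
  j=4: rhs fails.
  j=5: rhs holds; lhs holds on [2,4]. k = 3.

3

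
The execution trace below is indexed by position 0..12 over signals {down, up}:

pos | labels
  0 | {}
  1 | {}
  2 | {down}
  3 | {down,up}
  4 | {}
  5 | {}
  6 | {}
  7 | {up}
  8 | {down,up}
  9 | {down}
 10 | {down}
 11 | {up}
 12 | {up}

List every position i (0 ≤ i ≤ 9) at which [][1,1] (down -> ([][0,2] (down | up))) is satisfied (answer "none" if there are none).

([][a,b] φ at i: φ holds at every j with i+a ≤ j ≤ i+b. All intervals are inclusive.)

0, 3, 4, 5, 6, 7, 8, 9

Evaluate at each i in [0,9]:
  i=0: ✓ (all of [1,1])
  i=1: ✗ (fails at j=2)
  i=2: ✗ (fails at j=3)
  i=3: ✓ (all of [4,4])
  i=4: ✓ (all of [5,5])
  i=5: ✓ (all of [6,6])
  i=6: ✓ (all of [7,7])
  i=7: ✓ (all of [8,8])
  i=8: ✓ (all of [9,9])
  i=9: ✓ (all of [10,10])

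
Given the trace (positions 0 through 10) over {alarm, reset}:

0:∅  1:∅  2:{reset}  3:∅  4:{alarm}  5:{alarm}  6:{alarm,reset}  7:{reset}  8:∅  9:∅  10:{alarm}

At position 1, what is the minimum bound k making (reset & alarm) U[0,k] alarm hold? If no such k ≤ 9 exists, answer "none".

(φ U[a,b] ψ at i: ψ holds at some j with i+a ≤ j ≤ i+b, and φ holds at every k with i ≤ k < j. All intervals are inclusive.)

none

Need earliest j ≥ 1 with alarm, and (reset & alarm) at every k in [1,j-1].
  j=1: rhs fails.
  j=2: rhs fails.
  j=3: rhs fails.
  j=4: rhs holds but lhs fails at k=1.
  j=5: rhs holds but lhs fails at k=1.
  j=6: rhs holds but lhs fails at k=1.
  j=7: rhs fails.
  j=8: rhs fails.
  j=9: rhs fails.
  j=10: rhs holds but lhs fails at k=1.
No witness within the range → none.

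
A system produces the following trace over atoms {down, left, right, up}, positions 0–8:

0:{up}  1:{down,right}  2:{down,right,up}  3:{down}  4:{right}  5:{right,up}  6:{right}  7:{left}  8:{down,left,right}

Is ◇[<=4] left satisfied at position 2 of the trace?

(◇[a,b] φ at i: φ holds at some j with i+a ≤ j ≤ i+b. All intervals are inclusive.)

Check left at each j in [2,6]:
  j=2: false
  j=3: false
  j=4: false
  j=5: false
  j=6: false
No position in the window satisfies it → formula fails.

No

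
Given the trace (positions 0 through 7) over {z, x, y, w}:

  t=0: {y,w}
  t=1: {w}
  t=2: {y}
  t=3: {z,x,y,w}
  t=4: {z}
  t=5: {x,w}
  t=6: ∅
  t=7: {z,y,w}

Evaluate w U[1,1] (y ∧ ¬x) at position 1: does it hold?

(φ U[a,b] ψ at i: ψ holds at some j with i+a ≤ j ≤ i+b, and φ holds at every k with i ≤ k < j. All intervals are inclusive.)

Need some j in [2,2] with (y ∧ ¬x), and w at every k in [1,j-1].
  j=2: (y ∧ ¬x) holds; w holds at every k in [1,1] → satisfied.

Yes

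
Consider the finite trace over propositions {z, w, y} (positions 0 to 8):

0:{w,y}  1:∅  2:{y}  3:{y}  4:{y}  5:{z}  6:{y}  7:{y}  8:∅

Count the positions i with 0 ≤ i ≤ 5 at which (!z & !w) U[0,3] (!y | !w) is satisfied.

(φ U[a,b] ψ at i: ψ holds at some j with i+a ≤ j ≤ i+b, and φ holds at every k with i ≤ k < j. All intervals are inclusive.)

Evaluate at each i in [0,5]:
  i=0: ✗ (lhs fails at k=0 before rhs at j=1)
  i=1: ✓ (rhs at j=1)
  i=2: ✓ (rhs at j=2)
  i=3: ✓ (rhs at j=3)
  i=4: ✓ (rhs at j=4)
  i=5: ✓ (rhs at j=5)
Positions where it holds: {1, 2, 3, 4, 5} → 5.

5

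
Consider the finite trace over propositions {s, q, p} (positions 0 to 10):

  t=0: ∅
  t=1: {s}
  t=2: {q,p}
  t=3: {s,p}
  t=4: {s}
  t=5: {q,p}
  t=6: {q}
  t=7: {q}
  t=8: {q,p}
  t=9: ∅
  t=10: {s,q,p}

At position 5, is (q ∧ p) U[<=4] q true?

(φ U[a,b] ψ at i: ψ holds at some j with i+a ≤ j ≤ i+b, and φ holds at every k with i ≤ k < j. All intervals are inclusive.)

True

Need some j in [5,9] with q, and (q ∧ p) at every k in [5,j-1].
  j=5: q holds; no prefix to check → satisfied.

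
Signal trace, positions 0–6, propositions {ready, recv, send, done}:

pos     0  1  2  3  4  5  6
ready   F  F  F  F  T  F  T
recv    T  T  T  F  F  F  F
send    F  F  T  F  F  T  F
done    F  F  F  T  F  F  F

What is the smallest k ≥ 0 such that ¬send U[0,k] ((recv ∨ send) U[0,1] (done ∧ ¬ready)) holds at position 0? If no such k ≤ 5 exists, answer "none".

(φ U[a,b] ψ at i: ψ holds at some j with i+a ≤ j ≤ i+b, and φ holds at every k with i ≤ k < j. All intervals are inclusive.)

Need earliest j ≥ 0 with ((recv ∨ send) U[0,1] (done ∧ ¬ready)), and ¬send at every k in [0,j-1].
  j=0: rhs fails.
  j=1: rhs fails.
  j=2: rhs holds; lhs holds on [0,1]. k = 2.

2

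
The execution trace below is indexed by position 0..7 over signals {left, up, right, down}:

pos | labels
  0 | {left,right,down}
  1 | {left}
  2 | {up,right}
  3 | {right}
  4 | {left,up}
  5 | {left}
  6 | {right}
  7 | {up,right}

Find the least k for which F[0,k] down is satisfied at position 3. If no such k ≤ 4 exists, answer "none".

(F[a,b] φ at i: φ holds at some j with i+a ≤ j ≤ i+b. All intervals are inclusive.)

Scan j = 3,4,… for down:
  j=3: fails
  j=4: fails
  j=5: fails
  j=6: fails
  j=7: fails
No j in [3,7] satisfies it → none.

none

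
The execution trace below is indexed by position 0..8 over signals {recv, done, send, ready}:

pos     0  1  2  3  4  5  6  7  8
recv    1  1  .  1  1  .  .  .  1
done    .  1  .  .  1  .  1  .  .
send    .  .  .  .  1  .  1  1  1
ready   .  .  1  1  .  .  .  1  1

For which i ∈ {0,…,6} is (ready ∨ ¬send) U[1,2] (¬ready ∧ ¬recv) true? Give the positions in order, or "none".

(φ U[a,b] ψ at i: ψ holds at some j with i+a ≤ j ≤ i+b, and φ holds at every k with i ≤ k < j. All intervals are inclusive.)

Evaluate at each i in [0,6]:
  i=0: ✗ (no rhs in [1,2])
  i=1: ✗ (no rhs in [2,3])
  i=2: ✗ (no rhs in [3,4])
  i=3: ✗ (lhs fails at k=4 before rhs at j=5)
  i=4: ✗ (lhs fails at k=4 before rhs at j=5)
  i=5: ✓ (rhs at j=6; lhs holds on [5,5])
  i=6: ✗ (no rhs in [7,8])

5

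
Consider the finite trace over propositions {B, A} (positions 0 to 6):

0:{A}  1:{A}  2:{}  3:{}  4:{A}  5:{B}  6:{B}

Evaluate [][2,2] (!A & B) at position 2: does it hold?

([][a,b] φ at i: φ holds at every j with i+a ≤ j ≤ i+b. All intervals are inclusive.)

Check (!A & B) at every j in [4,4]:
  j=4: false
Fails at j=4 → formula fails.

No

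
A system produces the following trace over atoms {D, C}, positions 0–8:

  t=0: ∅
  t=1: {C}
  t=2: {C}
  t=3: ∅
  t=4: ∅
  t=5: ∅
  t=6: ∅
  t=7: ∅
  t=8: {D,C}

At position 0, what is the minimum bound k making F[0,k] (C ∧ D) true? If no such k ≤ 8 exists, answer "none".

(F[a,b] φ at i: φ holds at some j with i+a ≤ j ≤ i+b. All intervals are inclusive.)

8

Scan j = 0,1,… for (C ∧ D):
  j=0: fails
  j=1: fails
  j=2: fails
  j=3: fails
  j=4: fails
  j=5: fails
  j=6: fails
  j=7: fails
  j=8: holds
First hit at j=8, so smallest k = 8-0 = 8.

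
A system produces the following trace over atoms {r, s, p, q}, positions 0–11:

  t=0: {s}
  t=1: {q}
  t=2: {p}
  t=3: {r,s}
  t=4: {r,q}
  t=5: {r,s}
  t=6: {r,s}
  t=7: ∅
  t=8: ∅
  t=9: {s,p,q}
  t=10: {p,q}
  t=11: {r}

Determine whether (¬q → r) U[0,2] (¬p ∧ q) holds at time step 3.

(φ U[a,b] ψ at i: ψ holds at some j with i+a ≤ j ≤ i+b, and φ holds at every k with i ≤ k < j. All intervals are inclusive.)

Need some j in [3,5] with (¬p ∧ q), and (¬q → r) at every k in [3,j-1].
  j=3: (¬p ∧ q) false.
  j=4: (¬p ∧ q) holds; (¬q → r) holds at every k in [3,3] → satisfied.

Yes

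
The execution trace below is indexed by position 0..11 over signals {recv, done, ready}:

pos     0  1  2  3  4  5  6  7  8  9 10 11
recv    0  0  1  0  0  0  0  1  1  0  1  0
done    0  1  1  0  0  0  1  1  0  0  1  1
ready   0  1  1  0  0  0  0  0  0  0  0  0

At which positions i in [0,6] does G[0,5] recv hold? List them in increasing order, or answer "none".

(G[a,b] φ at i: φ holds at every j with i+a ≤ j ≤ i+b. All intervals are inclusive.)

none

Evaluate at each i in [0,6]:
  i=0: ✗ (fails at j=0)
  i=1: ✗ (fails at j=1)
  i=2: ✗ (fails at j=3)
  i=3: ✗ (fails at j=3)
  i=4: ✗ (fails at j=4)
  i=5: ✗ (fails at j=5)
  i=6: ✗ (fails at j=6)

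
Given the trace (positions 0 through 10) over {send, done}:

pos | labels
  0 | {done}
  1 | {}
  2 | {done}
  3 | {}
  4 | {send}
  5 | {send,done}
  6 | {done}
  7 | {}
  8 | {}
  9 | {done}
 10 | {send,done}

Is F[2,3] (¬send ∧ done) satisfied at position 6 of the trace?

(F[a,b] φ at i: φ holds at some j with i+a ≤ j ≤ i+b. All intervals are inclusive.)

Check (¬send ∧ done) at each j in [8,9]:
  j=8: false
  j=9: true
Found at j=9 → formula holds.

Holds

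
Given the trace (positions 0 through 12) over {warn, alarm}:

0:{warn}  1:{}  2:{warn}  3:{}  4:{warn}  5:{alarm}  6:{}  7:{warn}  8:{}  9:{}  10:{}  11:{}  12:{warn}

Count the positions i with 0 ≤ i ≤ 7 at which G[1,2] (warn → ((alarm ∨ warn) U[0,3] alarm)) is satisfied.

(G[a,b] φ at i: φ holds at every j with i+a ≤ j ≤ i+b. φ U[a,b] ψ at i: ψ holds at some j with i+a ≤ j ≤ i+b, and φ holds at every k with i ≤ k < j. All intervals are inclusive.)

4

Evaluate at each i in [0,7]:
  i=0: ✗ (fails at j=2)
  i=1: ✗ (fails at j=2)
  i=2: ✓ (all of [3,4])
  i=3: ✓ (all of [4,5])
  i=4: ✓ (all of [5,6])
  i=5: ✗ (fails at j=7)
  i=6: ✗ (fails at j=7)
  i=7: ✓ (all of [8,9])
Positions where it holds: {2, 3, 4, 7} → 4.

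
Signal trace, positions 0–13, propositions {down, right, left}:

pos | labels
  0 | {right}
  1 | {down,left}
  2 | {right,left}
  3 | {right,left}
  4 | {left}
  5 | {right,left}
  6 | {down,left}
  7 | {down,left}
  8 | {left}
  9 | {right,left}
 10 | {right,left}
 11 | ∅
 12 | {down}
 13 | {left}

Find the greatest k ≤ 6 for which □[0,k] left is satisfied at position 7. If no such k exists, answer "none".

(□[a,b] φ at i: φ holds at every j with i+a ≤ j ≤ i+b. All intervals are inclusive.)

3

left must hold from j=7 onward; find where it first fails.
  j=7: holds
  j=8: holds
  j=9: holds
  j=10: holds
  j=11: fails
Holds on [7,10], so largest k = 3.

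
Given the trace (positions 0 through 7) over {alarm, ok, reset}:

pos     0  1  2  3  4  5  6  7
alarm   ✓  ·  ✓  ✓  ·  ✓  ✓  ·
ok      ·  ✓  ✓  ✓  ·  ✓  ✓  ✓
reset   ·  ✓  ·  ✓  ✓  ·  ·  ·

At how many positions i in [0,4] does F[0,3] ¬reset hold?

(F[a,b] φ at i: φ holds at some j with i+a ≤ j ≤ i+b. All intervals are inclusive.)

Evaluate at each i in [0,4]:
  i=0: ✓ (witness j=0)
  i=1: ✓ (witness j=2)
  i=2: ✓ (witness j=2)
  i=3: ✓ (witness j=5)
  i=4: ✓ (witness j=5)
Positions where it holds: {0, 1, 2, 3, 4} → 5.

5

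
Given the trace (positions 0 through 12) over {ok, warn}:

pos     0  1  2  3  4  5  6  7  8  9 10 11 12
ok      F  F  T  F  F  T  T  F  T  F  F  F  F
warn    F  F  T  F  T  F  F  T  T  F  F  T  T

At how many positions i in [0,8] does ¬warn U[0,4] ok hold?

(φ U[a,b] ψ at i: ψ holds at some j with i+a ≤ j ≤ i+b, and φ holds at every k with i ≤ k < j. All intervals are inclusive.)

Evaluate at each i in [0,8]:
  i=0: ✓ (rhs at j=2; lhs holds on [0,1])
  i=1: ✓ (rhs at j=2; lhs holds on [1,1])
  i=2: ✓ (rhs at j=2)
  i=3: ✗ (lhs fails at k=4 before rhs at j=5)
  i=4: ✗ (lhs fails at k=4 before rhs at j=5)
  i=5: ✓ (rhs at j=5)
  i=6: ✓ (rhs at j=6)
  i=7: ✗ (lhs fails at k=7 before rhs at j=8)
  i=8: ✓ (rhs at j=8)
Positions where it holds: {0, 1, 2, 5, 6, 8} → 6.

6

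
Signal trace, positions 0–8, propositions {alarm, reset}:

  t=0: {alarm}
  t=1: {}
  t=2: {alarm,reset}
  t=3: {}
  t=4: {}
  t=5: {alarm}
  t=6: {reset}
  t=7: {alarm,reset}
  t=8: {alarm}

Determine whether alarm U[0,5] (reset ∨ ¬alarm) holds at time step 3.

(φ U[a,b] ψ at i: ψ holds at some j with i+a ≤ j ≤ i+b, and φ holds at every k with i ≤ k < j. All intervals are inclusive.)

Need some j in [3,8] with (reset ∨ ¬alarm), and alarm at every k in [3,j-1].
  j=3: (reset ∨ ¬alarm) holds; no prefix to check → satisfied.

Yes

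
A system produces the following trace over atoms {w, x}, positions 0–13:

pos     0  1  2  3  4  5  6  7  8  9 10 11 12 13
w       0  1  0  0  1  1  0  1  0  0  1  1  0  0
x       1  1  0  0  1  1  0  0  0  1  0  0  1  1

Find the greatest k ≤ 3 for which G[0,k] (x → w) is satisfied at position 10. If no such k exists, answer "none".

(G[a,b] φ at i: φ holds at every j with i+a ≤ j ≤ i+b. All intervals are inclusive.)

(x → w) must hold from j=10 onward; find where it first fails.
  j=10: holds
  j=11: holds
  j=12: fails
Holds on [10,11], so largest k = 1.

1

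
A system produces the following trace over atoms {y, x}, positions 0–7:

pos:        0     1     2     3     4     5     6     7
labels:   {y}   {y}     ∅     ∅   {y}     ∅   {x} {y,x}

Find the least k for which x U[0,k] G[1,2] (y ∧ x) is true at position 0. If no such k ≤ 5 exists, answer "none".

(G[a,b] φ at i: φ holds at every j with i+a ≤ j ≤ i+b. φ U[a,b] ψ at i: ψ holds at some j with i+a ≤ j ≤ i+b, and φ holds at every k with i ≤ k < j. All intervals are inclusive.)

none

Need earliest j ≥ 0 with G[1,2] (y ∧ x), and x at every k in [0,j-1].
  j=0: rhs fails.
  j=1: rhs fails.
  j=2: rhs fails.
  j=3: rhs fails.
  j=4: rhs fails.
  j=5: rhs fails.
No witness within the range → none.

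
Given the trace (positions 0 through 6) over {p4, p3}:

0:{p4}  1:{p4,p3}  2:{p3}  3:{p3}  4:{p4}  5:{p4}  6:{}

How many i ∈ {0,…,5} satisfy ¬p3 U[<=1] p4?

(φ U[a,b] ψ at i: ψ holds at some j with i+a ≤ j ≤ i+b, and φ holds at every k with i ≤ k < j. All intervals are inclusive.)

4

Evaluate at each i in [0,5]:
  i=0: ✓ (rhs at j=0)
  i=1: ✓ (rhs at j=1)
  i=2: ✗ (no rhs in [2,3])
  i=3: ✗ (lhs fails at k=3 before rhs at j=4)
  i=4: ✓ (rhs at j=4)
  i=5: ✓ (rhs at j=5)
Positions where it holds: {0, 1, 4, 5} → 4.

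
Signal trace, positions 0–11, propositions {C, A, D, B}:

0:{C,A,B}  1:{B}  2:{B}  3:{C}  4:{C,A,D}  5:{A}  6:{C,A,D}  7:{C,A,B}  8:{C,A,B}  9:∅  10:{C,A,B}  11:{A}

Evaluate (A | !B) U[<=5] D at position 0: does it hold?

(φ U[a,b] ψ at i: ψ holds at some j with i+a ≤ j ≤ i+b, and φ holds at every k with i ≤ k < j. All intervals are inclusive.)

No

Need some j in [0,5] with D, and (A | !B) at every k in [0,j-1].
  j=0: D false.
  j=1: D false.
  j=2: D false.
  j=3: D false.
  j=4: D holds, but (A | !B) fails at k=1 → not this j.
  j=5: D false.
No j in the window works → until fails.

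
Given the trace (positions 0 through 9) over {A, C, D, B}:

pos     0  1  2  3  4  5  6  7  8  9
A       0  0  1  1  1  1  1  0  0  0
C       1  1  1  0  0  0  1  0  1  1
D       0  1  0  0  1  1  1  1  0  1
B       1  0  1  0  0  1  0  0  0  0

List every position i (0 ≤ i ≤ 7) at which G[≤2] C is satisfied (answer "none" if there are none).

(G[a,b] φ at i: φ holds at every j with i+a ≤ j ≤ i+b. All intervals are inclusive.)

Evaluate at each i in [0,7]:
  i=0: ✓ (all of [0,2])
  i=1: ✗ (fails at j=3)
  i=2: ✗ (fails at j=3)
  i=3: ✗ (fails at j=3)
  i=4: ✗ (fails at j=4)
  i=5: ✗ (fails at j=5)
  i=6: ✗ (fails at j=7)
  i=7: ✗ (fails at j=7)

0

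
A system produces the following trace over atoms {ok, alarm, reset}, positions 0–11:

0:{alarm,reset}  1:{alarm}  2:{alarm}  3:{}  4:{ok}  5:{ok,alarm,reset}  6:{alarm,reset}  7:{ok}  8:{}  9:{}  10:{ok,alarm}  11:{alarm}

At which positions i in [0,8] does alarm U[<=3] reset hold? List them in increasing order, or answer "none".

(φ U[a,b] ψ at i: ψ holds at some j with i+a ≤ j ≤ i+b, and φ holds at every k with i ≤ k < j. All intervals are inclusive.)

Evaluate at each i in [0,8]:
  i=0: ✓ (rhs at j=0)
  i=1: ✗ (no rhs in [1,4])
  i=2: ✗ (lhs fails at k=3 before rhs at j=5)
  i=3: ✗ (lhs fails at k=3 before rhs at j=5)
  i=4: ✗ (lhs fails at k=4 before rhs at j=5)
  i=5: ✓ (rhs at j=5)
  i=6: ✓ (rhs at j=6)
  i=7: ✗ (no rhs in [7,10])
  i=8: ✗ (no rhs in [8,11])

0, 5, 6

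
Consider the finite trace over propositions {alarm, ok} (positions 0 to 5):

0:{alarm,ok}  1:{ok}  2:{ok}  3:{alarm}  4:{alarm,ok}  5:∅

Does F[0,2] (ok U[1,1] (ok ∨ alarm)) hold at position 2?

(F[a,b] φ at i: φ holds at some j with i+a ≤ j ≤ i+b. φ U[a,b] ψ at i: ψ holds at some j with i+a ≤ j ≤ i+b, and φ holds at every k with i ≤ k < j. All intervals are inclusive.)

Check (ok U[1,1] (ok ∨ alarm)) at each j in [2,4]:
  j=2: holds
  j=3: fails
  j=4: fails
Found at j=2 → formula holds.

Yes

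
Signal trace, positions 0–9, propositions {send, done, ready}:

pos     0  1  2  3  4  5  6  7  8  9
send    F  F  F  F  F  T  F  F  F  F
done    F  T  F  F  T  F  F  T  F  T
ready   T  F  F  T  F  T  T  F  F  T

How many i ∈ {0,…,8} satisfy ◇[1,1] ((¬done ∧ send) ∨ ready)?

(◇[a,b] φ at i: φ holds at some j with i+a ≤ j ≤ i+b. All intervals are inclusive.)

Evaluate at each i in [0,8]:
  i=0: ✗ (none in [1,1])
  i=1: ✗ (none in [2,2])
  i=2: ✓ (witness j=3)
  i=3: ✗ (none in [4,4])
  i=4: ✓ (witness j=5)
  i=5: ✓ (witness j=6)
  i=6: ✗ (none in [7,7])
  i=7: ✗ (none in [8,8])
  i=8: ✓ (witness j=9)
Positions where it holds: {2, 4, 5, 8} → 4.

4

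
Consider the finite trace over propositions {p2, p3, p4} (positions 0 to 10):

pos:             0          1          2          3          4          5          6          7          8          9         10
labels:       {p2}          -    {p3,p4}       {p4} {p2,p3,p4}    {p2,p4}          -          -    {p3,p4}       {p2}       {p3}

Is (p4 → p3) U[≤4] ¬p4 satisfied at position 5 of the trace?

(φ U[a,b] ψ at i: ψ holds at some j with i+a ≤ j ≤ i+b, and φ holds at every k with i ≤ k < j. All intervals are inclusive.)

False

Need some j in [5,9] with ¬p4, and (p4 → p3) at every k in [5,j-1].
  j=5: ¬p4 false.
  j=6: ¬p4 holds, but (p4 → p3) fails at k=5 → not this j.
  j=7: ¬p4 holds, but (p4 → p3) fails at k=5 → not this j.
  j=8: ¬p4 false.
  j=9: ¬p4 holds, but (p4 → p3) fails at k=5 → not this j.
No j in the window works → until fails.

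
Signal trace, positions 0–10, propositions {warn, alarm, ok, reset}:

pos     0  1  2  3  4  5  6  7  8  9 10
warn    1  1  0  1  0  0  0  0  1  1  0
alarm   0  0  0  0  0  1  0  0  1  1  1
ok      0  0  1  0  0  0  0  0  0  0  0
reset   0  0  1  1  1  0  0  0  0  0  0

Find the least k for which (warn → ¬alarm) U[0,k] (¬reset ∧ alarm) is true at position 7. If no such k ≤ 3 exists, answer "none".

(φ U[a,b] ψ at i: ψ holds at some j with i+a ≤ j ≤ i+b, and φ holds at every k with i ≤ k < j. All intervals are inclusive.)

1

Need earliest j ≥ 7 with (¬reset ∧ alarm), and (warn → ¬alarm) at every k in [7,j-1].
  j=7: rhs fails.
  j=8: rhs holds; lhs holds on [7,7]. k = 1.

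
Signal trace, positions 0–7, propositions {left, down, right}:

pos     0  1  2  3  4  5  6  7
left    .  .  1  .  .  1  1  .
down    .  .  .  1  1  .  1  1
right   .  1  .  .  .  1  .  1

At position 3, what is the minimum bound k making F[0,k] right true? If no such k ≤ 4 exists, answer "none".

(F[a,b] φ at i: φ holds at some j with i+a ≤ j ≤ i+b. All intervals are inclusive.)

2

Scan j = 3,4,… for right:
  j=3: fails
  j=4: fails
  j=5: holds
First hit at j=5, so smallest k = 5-3 = 2.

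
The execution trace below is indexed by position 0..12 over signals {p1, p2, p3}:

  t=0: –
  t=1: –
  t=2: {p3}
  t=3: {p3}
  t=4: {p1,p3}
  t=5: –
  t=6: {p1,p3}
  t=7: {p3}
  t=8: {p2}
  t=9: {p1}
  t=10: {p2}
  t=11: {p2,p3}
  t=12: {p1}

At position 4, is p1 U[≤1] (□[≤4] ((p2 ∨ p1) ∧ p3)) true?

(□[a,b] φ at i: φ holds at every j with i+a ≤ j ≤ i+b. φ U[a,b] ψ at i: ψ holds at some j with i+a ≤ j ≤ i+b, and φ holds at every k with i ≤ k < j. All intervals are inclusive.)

Does not hold

Need some j in [4,5] with □[≤4] ((p2 ∨ p1) ∧ p3), and p1 at every k in [4,j-1].
  j=4: □[≤4] ((p2 ∨ p1) ∧ p3) — fails at 5.
  j=5: □[≤4] ((p2 ∨ p1) ∧ p3) — fails at 5.
No j in the window works → until fails.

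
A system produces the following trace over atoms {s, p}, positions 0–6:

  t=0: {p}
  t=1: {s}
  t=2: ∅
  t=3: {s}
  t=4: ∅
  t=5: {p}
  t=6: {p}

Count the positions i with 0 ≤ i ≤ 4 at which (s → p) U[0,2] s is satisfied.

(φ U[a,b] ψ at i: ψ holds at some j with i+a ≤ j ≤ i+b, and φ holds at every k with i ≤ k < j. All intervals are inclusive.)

Evaluate at each i in [0,4]:
  i=0: ✓ (rhs at j=1; lhs holds on [0,0])
  i=1: ✓ (rhs at j=1)
  i=2: ✓ (rhs at j=3; lhs holds on [2,2])
  i=3: ✓ (rhs at j=3)
  i=4: ✗ (no rhs in [4,6])
Positions where it holds: {0, 1, 2, 3} → 4.

4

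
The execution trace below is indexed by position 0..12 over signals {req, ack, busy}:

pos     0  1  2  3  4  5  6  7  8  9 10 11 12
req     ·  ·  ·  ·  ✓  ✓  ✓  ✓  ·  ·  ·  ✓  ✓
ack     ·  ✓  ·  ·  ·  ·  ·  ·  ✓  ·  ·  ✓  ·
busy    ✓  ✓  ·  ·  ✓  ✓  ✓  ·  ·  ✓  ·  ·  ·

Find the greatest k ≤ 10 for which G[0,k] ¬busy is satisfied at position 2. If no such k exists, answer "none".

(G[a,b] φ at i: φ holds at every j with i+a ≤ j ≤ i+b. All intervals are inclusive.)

¬busy must hold from j=2 onward; find where it first fails.
  j=2: holds
  j=3: holds
  j=4: fails
Holds on [2,3], so largest k = 1.

1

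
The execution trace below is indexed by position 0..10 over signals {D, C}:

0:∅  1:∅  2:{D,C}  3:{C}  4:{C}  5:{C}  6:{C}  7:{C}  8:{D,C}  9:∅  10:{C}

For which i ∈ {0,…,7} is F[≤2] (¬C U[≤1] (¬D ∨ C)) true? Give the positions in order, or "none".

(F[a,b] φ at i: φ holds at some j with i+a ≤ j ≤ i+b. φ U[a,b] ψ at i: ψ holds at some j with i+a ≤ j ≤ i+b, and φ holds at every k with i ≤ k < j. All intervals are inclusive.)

0, 1, 2, 3, 4, 5, 6, 7

Evaluate at each i in [0,7]:
  i=0: ✓ (witness j=0)
  i=1: ✓ (witness j=1)
  i=2: ✓ (witness j=2)
  i=3: ✓ (witness j=3)
  i=4: ✓ (witness j=4)
  i=5: ✓ (witness j=5)
  i=6: ✓ (witness j=6)
  i=7: ✓ (witness j=7)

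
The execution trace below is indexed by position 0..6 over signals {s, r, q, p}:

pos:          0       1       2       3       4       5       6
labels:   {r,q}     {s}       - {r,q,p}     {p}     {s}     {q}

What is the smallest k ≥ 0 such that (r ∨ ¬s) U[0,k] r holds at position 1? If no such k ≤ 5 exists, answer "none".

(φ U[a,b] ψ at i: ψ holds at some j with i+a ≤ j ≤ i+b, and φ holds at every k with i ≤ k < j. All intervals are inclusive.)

none

Need earliest j ≥ 1 with r, and (r ∨ ¬s) at every k in [1,j-1].
  j=1: rhs fails.
  j=2: rhs fails.
  j=3: rhs holds but lhs fails at k=1.
  j=4: rhs fails.
  j=5: rhs fails.
  j=6: rhs fails.
No witness within the range → none.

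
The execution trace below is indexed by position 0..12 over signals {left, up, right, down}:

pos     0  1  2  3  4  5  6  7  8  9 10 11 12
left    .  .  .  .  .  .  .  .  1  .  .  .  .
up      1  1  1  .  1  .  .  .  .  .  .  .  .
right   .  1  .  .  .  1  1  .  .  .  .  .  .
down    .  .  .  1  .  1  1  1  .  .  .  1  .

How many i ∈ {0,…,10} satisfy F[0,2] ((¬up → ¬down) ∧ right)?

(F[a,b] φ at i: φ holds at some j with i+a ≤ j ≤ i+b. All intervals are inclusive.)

Evaluate at each i in [0,10]:
  i=0: ✓ (witness j=1)
  i=1: ✓ (witness j=1)
  i=2: ✗ (none in [2,4])
  i=3: ✗ (none in [3,5])
  i=4: ✗ (none in [4,6])
  i=5: ✗ (none in [5,7])
  i=6: ✗ (none in [6,8])
  i=7: ✗ (none in [7,9])
  i=8: ✗ (none in [8,10])
  i=9: ✗ (none in [9,11])
  i=10: ✗ (none in [10,12])
Positions where it holds: {0, 1} → 2.

2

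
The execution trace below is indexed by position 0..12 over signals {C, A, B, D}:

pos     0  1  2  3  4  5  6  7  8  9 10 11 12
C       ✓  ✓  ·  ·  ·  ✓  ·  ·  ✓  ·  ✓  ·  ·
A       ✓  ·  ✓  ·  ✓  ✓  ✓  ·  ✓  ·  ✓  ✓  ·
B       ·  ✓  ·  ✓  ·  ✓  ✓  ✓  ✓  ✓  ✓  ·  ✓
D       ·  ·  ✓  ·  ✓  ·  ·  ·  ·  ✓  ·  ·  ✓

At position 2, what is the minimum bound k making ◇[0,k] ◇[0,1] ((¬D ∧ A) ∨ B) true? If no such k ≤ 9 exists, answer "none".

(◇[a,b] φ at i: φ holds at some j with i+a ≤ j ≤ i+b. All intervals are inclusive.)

0

Scan j = 2,3,… for ◇[0,1] ((¬D ∧ A) ∨ B):
  j=2: holds
First hit at j=2, so smallest k = 2-2 = 0.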